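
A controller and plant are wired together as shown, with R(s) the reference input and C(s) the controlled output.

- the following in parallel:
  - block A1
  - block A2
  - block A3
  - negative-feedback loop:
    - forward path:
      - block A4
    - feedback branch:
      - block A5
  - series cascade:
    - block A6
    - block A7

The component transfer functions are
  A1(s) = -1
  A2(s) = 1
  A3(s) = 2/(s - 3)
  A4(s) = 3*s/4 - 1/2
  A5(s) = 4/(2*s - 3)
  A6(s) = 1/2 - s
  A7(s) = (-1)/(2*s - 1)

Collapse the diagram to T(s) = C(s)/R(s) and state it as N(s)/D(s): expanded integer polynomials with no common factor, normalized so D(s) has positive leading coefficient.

1. collapse the loop (A4 forward, A5 return) -> (6*s^2 - 13*s + 6)/(20*s - 20)
2. multiply A6, A7 (series) -> 1/2
3. add A1, A2, A3, [A4/(1+A4*A5)], (A6*A7) (parallel): this yields T(s), and no further normalization is needed

Therefore the answer is (6*s^3 - 21*s^2 + 45*s - 28)/(20*s^2 - 80*s + 60).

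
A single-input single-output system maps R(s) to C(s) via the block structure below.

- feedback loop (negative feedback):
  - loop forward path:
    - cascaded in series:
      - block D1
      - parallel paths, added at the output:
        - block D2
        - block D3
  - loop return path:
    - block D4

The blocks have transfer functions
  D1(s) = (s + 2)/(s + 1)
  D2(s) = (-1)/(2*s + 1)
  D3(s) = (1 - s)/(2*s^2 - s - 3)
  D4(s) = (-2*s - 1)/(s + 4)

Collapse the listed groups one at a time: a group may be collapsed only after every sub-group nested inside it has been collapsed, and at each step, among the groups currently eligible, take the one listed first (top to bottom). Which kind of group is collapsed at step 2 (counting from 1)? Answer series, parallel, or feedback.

[1] sum the parallel branches D2, D3
[2] reduce the series chain D1, (D2+D3)
[3] feedback reduction of (D1*(D2+D3)), D4
Step 2: series.

Hence the answer: series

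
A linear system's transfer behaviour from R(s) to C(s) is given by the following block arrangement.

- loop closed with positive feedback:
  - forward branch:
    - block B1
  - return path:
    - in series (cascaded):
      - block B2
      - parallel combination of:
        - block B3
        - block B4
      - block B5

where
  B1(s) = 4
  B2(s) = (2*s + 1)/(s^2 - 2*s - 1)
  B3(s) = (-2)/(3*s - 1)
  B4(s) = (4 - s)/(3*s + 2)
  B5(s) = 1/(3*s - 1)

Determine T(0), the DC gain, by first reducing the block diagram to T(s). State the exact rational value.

(1) sum the parallel branches B3, B4 = (-3*s^2 + 7*s - 8)/(9*s^2 + 3*s - 2)
(2) multiply B2, (B3+B4), B5 (series) = (-6*s^3 + 11*s^2 - 9*s - 8)/(27*s^5 - 54*s^4 - 36*s^3 + 20*s^2 + 5*s - 2)
(3) feedback reduction of B1, (B2*(B3+B4)*B5) = (108*s^5 - 216*s^4 - 144*s^3 + 80*s^2 + 20*s - 8)/(27*s^5 - 54*s^4 - 12*s^3 - 24*s^2 + 41*s + 30)
The step-3 result is T(s). Setting s = 0: T(0) = -8/30 = -4/15.

Final answer: -4/15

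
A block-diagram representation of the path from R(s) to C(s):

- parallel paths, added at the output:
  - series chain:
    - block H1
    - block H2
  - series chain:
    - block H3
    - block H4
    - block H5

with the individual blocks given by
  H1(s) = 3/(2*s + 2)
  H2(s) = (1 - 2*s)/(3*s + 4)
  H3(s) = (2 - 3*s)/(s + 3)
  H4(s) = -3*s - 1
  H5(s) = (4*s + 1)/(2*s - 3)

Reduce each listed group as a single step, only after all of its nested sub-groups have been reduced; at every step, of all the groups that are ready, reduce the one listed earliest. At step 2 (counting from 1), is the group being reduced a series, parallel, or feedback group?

Step 1: combine H1, H2 in series
Step 2: multiply H3, H4, H5 (series)
Step 3: add (H1*H2), (H3*H4*H5) (parallel)
At step 2 the group reduced is series.

Final answer: series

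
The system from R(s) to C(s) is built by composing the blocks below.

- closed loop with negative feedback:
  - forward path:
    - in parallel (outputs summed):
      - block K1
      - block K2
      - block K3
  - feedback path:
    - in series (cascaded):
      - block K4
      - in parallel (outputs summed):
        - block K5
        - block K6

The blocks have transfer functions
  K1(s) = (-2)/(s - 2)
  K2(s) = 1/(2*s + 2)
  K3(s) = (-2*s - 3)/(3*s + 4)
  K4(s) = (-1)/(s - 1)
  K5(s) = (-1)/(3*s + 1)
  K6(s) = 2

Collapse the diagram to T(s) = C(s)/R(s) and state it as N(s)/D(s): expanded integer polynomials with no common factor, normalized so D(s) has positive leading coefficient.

Answer: (-12*s^5 - 25*s^4 - 22*s^3 + 7*s^2 + 40*s + 12)/(18*s^5 + 18*s^4 + 97*s^2 + 140*s + 28)

Working:
[1] sum the parallel branches K1, K2, K3 gives (-4*s^3 - 11*s^2 - 16*s - 12)/(6*s^3 + 2*s^2 - 20*s - 16)
[2] add K5, K6 (parallel) gives (6*s + 1)/(3*s + 1)
[3] cascade K4, (K5+K6) gives (-6*s - 1)/(3*s^2 - 2*s - 1)
[4] apply the feedback formula to (K1+K2+K3), (K4*(K5+K6)); the result is T(s) itself (integer coefficients, no common factor, positive leading denominator coefficient)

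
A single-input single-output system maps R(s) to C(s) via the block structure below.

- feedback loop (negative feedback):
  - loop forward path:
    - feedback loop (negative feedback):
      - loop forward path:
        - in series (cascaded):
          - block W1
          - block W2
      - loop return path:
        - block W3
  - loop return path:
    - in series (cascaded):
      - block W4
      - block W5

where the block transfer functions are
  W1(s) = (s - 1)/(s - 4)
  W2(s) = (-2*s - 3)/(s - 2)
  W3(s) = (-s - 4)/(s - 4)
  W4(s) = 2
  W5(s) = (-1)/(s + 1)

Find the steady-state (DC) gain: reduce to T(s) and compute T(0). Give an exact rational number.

The answer is 3/5.

Reasoning:
(1) series reduction of W1, W2; result (-2*s^2 - s + 3)/(s^2 - 6*s + 8)
(2) reduce the feedback loop with forward (W1*W2) and return W3; result (-2*s^3 + 7*s^2 + 7*s - 12)/(3*s^3 - s^2 + 33*s - 44)
(3) reduce the series chain W4, W5; result (-2)/(s + 1)
(4) collapse the loop ([(W1*W2)/(1+(W1*W2)*W3)] forward, (W4*W5) return); result (-2*s^4 + 5*s^3 + 14*s^2 - 5*s - 12)/(3*s^4 + 6*s^3 + 18*s^2 - 25*s - 20)
Evaluating the step-4 result (the overall T(s)) at s = 0 gives T(0) = -12/(-20) = 3/5.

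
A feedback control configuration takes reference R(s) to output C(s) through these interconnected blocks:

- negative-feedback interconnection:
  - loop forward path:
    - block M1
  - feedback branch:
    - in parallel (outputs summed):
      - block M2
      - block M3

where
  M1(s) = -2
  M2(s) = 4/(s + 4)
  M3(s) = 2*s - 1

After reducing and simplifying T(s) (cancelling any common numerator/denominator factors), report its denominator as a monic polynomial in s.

The answer is s^2 + 13*s/4 - 1.

Reasoning:
Step 1. add M2, M3 (parallel) gives (2*s^2 + 7*s)/(s + 4)
Step 2. collapse the loop (M1 forward, (M2+M3) return) gives (2*s + 8)/(4*s^2 + 13*s - 4)
That last expression is T(s), already simplified. Scaling its denominator by 1/4 (the reciprocal of the leading coefficient) yields the monic denominator.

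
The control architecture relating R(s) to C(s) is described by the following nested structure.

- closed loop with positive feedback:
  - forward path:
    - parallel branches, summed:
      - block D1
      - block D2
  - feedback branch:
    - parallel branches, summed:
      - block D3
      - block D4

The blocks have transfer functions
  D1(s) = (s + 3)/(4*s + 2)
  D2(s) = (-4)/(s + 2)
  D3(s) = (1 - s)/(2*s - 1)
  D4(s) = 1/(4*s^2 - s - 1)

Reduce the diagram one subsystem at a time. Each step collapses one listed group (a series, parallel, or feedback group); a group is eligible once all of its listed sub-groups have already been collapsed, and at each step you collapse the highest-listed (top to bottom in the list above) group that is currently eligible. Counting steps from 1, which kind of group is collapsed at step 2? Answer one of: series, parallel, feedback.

Step 1. reduce the parallel group D1, D2
Step 2. add D3, D4 (parallel)
Step 3. close the feedback loop around (D1+D2), (D3+D4)
Step 2: parallel.

Final answer: parallel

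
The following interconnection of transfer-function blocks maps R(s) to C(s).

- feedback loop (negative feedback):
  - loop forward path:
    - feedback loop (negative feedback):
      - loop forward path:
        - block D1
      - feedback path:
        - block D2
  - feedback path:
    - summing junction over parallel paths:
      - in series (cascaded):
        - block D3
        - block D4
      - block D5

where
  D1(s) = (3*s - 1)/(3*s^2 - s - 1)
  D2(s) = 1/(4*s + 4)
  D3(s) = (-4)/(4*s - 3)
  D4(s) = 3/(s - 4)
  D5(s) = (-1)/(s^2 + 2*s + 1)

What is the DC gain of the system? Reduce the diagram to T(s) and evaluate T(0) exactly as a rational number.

Answer: -4/3

Working:
[1] collapse the loop (D1 forward, D2 return) = (12*s^2 + 8*s - 4)/(12*s^3 + 8*s^2 - 5*s - 5)
[2] multiply D3, D4 (series) = (-12)/(4*s^2 - 19*s + 12)
[3] parallel reduction of (D3*D4), D5 = (-16*s^2 - 5*s - 24)/(4*s^4 - 11*s^3 - 22*s^2 + 5*s + 12)
[4] feedback reduction of [D1/(1+D1*D2)], ((D3*D4)+D5) = (48*s^5 - 148*s^4 - 220*s^3 + 148*s^2 + 124*s - 48)/(48*s^6 - 148*s^5 - 224*s^4 - 49*s^3 + 210*s^2 - 293*s + 36)
Evaluating the step-4 result (the overall T(s)) at s = 0 gives T(0) = -48/36 = -4/3.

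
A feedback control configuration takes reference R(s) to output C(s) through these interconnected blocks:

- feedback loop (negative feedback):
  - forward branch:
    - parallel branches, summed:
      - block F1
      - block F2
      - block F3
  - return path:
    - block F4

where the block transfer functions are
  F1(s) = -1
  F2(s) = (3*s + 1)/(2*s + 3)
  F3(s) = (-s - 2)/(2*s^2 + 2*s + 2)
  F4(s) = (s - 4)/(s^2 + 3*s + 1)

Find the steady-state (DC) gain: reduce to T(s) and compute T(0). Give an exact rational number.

(1) reduce the parallel group F1, F2, F3, giving (2*s^3 - 4*s^2 - 9*s - 10)/(4*s^3 + 10*s^2 + 10*s + 6)
(2) apply the feedback formula to (F1+F2+F3), F4, giving (2*s^5 + 2*s^4 - 19*s^3 - 41*s^2 - 39*s - 10)/(4*s^5 + 24*s^4 + 32*s^3 + 53*s^2 + 54*s + 46)
Evaluating the step-2 result (the overall T(s)) at s = 0 gives T(0) = -10/46 = -5/23.

Therefore the answer is -5/23.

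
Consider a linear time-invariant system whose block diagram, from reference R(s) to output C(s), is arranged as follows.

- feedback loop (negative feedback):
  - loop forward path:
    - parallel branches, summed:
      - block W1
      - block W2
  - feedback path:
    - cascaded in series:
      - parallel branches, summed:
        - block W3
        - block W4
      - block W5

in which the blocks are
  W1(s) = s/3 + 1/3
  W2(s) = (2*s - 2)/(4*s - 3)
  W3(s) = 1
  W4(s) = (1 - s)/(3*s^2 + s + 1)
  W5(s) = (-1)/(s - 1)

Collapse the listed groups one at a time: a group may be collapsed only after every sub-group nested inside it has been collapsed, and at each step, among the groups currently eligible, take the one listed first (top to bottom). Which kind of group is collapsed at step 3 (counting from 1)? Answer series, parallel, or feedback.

(1) parallel reduction of W1, W2
(2) sum the parallel branches W3, W4
(3) reduce the series chain (W3+W4), W5
(4) reduce the feedback loop with forward (W1+W2) and return ((W3+W4)*W5)
The group at step 3 is a series group.

Therefore the answer is series.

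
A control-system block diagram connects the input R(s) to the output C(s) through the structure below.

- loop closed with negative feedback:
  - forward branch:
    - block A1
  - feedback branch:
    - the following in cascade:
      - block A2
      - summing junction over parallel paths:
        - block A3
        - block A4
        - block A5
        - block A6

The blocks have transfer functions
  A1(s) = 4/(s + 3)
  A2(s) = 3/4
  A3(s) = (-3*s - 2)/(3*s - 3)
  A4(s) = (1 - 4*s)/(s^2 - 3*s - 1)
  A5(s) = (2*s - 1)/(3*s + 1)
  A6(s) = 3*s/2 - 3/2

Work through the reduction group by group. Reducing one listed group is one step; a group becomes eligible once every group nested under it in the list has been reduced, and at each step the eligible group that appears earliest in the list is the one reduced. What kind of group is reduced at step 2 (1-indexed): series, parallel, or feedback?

Reducing step by step:

Step 1 - combine A3, A4, A5, A6 in parallel
Step 2 - combine A2, (A3+A4+A5+A6) in series
Step 3 - close the feedback loop around A1, (A2*(A3+A4+A5+A6))
Step 2: series.

Answer: series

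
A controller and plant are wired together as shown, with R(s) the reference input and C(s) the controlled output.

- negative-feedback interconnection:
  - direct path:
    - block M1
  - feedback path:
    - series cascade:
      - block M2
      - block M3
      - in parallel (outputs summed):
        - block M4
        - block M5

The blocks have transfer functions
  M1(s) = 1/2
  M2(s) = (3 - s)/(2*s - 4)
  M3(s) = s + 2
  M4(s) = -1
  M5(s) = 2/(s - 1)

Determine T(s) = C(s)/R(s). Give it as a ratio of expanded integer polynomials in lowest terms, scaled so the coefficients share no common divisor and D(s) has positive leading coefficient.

(1) add M4, M5 (parallel); result (3 - s)/(s - 1)
(2) series reduction of M2, M3, (M4+M5); result (s^3 - 4*s^2 - 3*s + 18)/(2*s^2 - 6*s + 4)
(3) apply the feedback formula to M1, (M2*M3*(M4+M5)), giving the overall T(s)

Hence the answer: (2*s^2 - 6*s + 4)/(s^3 - 15*s + 26)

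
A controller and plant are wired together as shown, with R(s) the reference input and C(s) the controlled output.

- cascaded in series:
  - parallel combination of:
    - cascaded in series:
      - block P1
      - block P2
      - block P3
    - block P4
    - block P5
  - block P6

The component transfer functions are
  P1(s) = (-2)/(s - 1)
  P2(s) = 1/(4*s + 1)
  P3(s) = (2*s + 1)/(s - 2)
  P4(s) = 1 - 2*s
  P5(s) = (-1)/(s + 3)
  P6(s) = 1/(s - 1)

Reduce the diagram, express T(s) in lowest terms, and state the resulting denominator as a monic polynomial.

Answer: s^5 - 3*s^4/4 - 29*s^3/4 + 45*s^2/4 - 11*s/4 - 3/2

Working:
[1] multiply P1, P2, P3 (series) = (-4*s - 2)/(4*s^3 - 11*s^2 + 5*s + 2)
[2] combine (P1*P2*P3), P4, P5 in parallel = (-8*s^5 + 2*s^4 + 53*s^3 - 55*s^2 - 14*s - 2)/(4*s^4 + s^3 - 28*s^2 + 17*s + 6)
[3] reduce the series chain ((P1*P2*P3)+P4+P5), P6 = (-8*s^5 + 2*s^4 + 53*s^3 - 55*s^2 - 14*s - 2)/(4*s^5 - 3*s^4 - 29*s^3 + 45*s^2 - 11*s - 6)
No further cancellation is possible in the step-3 result, so that is T(s). Its denominator becomes monic after dividing by the leading coefficient 4.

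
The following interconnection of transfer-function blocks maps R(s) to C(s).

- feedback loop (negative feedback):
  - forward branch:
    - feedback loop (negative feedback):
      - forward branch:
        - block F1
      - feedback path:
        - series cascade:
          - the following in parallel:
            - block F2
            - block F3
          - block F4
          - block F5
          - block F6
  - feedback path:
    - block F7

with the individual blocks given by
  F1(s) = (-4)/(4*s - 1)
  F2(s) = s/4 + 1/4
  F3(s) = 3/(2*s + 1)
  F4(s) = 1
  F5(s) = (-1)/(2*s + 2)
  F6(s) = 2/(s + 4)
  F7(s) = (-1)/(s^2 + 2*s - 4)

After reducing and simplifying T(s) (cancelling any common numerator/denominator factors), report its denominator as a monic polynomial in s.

(1) reduce the parallel group F2, F3 = (2*s^2 + 3*s + 13)/(8*s + 4)
(2) cascade (F2+F3), F4, F5, F6 = (-2*s^2 - 3*s - 13)/(8*s^3 + 44*s^2 + 52*s + 16)
(3) collapse the loop (F1 forward, ((F2+F3)*F4*F5*F6) return) = (-8*s^3 - 44*s^2 - 52*s - 16)/(8*s^4 + 42*s^3 + 43*s^2 + 6*s + 9)
(4) apply the feedback formula to [F1/(1+F1*((F2+F3)*F4*F5*F6))], F7 = (-8*s^5 - 60*s^4 - 108*s^3 + 56*s^2 + 176*s + 64)/(8*s^6 + 58*s^5 + 95*s^4 - 68*s^3 - 107*s^2 + 46*s - 20)
T(s) is the step-4 result (common factors already cancelled). Leading coefficient of the denominator: 8. Divide through by 8 for the monic polynomial.

Final answer: s^6 + 29*s^5/4 + 95*s^4/8 - 17*s^3/2 - 107*s^2/8 + 23*s/4 - 5/2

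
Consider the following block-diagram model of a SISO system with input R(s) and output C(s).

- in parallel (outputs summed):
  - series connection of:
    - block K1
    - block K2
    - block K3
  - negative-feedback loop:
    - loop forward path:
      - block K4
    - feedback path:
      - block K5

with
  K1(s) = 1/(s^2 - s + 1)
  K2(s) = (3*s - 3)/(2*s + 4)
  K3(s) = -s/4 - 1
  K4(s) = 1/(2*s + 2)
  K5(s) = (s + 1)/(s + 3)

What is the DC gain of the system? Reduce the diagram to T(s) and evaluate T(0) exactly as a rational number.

Step 1: combine K1, K2, K3 in series, giving (-3*s^2 - 9*s + 12)/(8*s^3 + 8*s^2 - 8*s + 16)
Step 2: feedback reduction of K4, K5, giving (s + 3)/(2*s^2 + 9*s + 7)
Step 3: sum the parallel branches (K1*K2*K3), [K4/(1+K4*K5)], giving (2*s^4 - 13*s^3 - 62*s^2 + 37*s + 132)/(16*s^5 + 88*s^4 + 112*s^3 + 16*s^2 + 88*s + 112)
The step-3 result is T(s). Setting s = 0: T(0) = 132/112 = 33/28.

Answer: 33/28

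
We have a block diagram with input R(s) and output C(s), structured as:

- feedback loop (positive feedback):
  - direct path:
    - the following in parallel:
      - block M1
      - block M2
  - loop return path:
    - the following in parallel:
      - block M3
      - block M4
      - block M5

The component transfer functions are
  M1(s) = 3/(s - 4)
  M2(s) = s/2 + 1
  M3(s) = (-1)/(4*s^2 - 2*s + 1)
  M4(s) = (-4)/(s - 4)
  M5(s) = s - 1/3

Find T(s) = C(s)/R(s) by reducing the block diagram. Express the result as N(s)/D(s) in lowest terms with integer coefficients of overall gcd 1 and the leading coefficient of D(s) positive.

Reducing step by step:

1. parallel reduction of M1, M2: (s^2 - 2*s - 2)/(2*s - 8)
2. combine M3, M4, M5 in parallel: (12*s^4 - 58*s^3 - 3*s^2 + 4)/(12*s^3 - 54*s^2 + 27*s - 12)
3. collapse the loop ((M1+M2) forward, (M3+M4+M5) return) - this is the overall T(s), already in the required normalized form

Answer: (-12*s^5 + 78*s^4 - 111*s^3 - 42*s^2 + 30*s - 24)/(12*s^6 - 82*s^5 + 65*s^4 + 326*s^3 - 476*s^2 + 232*s - 104)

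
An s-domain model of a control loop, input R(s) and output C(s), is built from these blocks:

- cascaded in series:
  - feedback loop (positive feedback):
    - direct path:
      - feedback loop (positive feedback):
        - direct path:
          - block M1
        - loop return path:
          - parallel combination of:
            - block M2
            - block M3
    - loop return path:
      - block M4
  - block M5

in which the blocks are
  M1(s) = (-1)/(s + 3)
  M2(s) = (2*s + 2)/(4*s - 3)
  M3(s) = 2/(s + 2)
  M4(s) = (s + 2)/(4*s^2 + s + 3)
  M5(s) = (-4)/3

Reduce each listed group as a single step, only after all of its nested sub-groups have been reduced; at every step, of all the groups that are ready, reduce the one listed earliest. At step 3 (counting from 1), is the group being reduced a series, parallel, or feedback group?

(1) sum the parallel branches M2, M3
(2) collapse the loop (M1 forward, (M2+M3) return)
(3) apply the feedback formula to [M1/(1-M1*(M2+M3))], M4
(4) combine [[M1/(1-M1*(M2+M3))]/(1-[M1/(1-M1*(M2+M3))]*M4)], M5 in series
Step 3 collapses a feedback group.

Answer: feedback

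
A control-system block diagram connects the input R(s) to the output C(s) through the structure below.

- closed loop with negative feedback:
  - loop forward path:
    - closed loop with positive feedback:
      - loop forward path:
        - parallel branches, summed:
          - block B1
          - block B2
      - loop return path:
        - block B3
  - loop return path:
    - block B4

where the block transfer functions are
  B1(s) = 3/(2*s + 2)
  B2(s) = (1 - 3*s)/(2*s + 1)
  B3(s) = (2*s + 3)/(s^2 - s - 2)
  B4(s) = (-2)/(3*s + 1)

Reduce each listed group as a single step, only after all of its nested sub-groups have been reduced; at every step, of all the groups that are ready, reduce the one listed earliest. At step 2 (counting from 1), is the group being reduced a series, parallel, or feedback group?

Answer: feedback

Working:
1. sum the parallel branches B1, B2
2. apply the feedback formula to (B1+B2), B3
3. feedback reduction of [(B1+B2)/(1-(B1+B2)*B3)], B4
So the answer for step 2 is feedback.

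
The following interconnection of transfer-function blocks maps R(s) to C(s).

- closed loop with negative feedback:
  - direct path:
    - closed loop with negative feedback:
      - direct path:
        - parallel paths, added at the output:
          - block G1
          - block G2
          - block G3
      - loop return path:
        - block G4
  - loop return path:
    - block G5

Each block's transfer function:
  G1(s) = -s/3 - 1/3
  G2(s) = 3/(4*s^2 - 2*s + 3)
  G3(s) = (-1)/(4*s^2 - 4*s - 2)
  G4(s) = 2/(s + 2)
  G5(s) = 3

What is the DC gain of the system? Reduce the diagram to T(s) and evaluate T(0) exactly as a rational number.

[1] combine G1, G2, G3 in parallel; result (-16*s^5 + 8*s^4 + 12*s^3 + 20*s^2 - 16*s - 21)/(48*s^4 - 72*s^3 + 36*s^2 - 24*s - 18)
[2] collapse the loop ((G1+G2+G3) forward, G4 return); result (-16*s^6 - 24*s^5 + 28*s^4 + 44*s^3 + 24*s^2 - 53*s - 42)/(16*s^5 + 40*s^4 - 84*s^3 + 88*s^2 - 98*s - 78)
[3] close the feedback loop around [(G1+G2+G3)/(1+(G1+G2+G3)*G4)], G5; result (16*s^6 + 24*s^5 - 28*s^4 - 44*s^3 - 24*s^2 + 53*s + 42)/(48*s^6 + 56*s^5 - 124*s^4 - 48*s^3 - 160*s^2 + 257*s + 204)
Evaluating the step-3 result (the overall T(s)) at s = 0 gives T(0) = 42/204 = 7/34.

Final answer: 7/34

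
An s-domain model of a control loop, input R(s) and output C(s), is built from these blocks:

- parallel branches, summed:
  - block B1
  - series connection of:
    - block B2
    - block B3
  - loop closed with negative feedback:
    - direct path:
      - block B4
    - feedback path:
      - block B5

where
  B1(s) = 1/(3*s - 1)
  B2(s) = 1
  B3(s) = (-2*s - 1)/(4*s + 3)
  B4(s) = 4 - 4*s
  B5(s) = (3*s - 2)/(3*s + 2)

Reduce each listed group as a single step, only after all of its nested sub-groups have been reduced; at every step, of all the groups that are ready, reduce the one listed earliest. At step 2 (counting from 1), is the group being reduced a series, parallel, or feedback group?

[1] cascade B2, B3
[2] collapse the loop (B4 forward, B5 return)
[3] add B1, (B2*B3), [B4/(1+B4*B5)] (parallel)
So the answer for step 2 is feedback.

Therefore the answer is feedback.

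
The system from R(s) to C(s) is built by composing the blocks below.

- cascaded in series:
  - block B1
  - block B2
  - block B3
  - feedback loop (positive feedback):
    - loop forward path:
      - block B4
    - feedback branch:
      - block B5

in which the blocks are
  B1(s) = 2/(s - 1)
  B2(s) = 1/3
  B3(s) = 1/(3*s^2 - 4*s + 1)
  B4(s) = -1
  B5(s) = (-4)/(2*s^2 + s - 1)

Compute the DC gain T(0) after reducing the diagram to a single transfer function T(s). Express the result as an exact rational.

The answer is 2/15.

Reasoning:
1. feedback reduction of B4, B5 gives (-2*s^2 - s + 1)/(2*s^2 + s - 5)
2. reduce the series chain B1, B2, B3, [B4/(1-B4*B5)] gives (-4*s^2 - 2*s + 2)/(18*s^5 - 33*s^4 - 36*s^3 + 114*s^2 - 78*s + 15)
DC gain: substitute s = 0 into T(s) from step 2: T(0) = 2/15.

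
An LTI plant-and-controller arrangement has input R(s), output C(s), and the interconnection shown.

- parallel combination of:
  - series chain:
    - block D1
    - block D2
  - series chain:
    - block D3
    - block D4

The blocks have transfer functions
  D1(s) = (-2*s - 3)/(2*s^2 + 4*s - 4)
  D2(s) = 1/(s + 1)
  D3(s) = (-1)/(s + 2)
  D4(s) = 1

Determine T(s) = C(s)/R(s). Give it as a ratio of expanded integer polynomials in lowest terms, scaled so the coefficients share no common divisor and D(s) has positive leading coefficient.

The answer is (-2*s^3 - 8*s^2 - 7*s - 2)/(2*s^4 + 10*s^3 + 12*s^2 - 4*s - 8).

Reasoning:
Step 1. reduce the series chain D1, D2: (-2*s - 3)/(2*s^3 + 6*s^2 - 4)
Step 2. reduce the series chain D3, D4: (-1)/(s + 2)
Step 3. sum the parallel branches (D1*D2), (D3*D4), which is the overall transfer function T(s) = C(s)/R(s) in lowest terms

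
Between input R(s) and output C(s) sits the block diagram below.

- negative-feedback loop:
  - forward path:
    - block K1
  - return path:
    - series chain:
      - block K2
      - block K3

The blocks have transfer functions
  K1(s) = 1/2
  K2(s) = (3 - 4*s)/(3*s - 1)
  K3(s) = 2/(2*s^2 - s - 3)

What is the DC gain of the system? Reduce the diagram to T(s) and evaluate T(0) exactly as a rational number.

Answer: 1/4

Working:
[1] reduce the series chain K2, K3 -> (6 - 8*s)/(6*s^3 - 5*s^2 - 8*s + 3)
[2] apply the feedback formula to K1, (K2*K3) -> (6*s^3 - 5*s^2 - 8*s + 3)/(12*s^3 - 10*s^2 - 24*s + 12)
The step-2 result is T(s). Setting s = 0: T(0) = 3/12 = 1/4.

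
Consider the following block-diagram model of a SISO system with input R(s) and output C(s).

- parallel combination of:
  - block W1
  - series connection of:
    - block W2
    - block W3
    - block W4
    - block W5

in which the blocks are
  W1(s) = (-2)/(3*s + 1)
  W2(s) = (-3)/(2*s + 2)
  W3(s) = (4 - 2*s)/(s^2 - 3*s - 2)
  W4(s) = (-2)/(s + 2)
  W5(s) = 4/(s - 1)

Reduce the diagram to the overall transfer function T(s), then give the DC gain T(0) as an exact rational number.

The answer is 10.

Reasoning:
Step 1 - multiply W2, W3, W4, W5 (series) gives (48 - 24*s)/(s^5 - s^4 - 9*s^3 - 3*s^2 + 8*s + 4)
Step 2 - parallel reduction of W1, (W2*W3*W4*W5) gives (-2*s^5 + 2*s^4 + 18*s^3 - 66*s^2 + 104*s + 40)/(3*s^6 - 2*s^5 - 28*s^4 - 18*s^3 + 21*s^2 + 20*s + 4)
That last expression is T(s); at s = 0 only the constant terms survive, so T(0) = 40/4 = 10.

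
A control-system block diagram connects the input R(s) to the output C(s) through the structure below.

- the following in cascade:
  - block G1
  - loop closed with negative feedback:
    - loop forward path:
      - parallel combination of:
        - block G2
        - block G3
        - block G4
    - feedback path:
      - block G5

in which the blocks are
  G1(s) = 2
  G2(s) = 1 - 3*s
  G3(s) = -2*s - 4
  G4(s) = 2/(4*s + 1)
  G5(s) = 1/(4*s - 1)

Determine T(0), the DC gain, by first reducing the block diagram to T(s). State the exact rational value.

1. add G2, G3, G4 (parallel) gives (-20*s^2 - 17*s - 1)/(4*s + 1)
2. close the feedback loop around (G2+G3+G4), G5 gives (80*s^3 + 48*s^2 - 13*s - 1)/(4*s^2 + 17*s + 2)
3. combine G1, [(G2+G3+G4)/(1+(G2+G3+G4)*G5)] in series gives (160*s^3 + 96*s^2 - 26*s - 2)/(4*s^2 + 17*s + 2)
That last expression is T(s); at s = 0 only the constant terms survive, so T(0) = -2/2 = -1.

Therefore the answer is -1.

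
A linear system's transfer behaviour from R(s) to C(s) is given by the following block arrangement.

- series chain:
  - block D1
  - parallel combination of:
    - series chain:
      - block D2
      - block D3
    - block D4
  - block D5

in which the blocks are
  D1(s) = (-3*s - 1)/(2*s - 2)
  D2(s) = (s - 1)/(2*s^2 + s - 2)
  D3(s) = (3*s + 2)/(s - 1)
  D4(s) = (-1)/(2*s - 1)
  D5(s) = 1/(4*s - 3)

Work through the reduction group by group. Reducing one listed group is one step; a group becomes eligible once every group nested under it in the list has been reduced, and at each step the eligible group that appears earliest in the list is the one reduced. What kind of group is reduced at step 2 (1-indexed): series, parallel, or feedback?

(1) cascade D2, D3
(2) sum the parallel branches (D2*D3), D4
(3) combine D1, ((D2*D3)+D4), D5 in series
Step 2: parallel.

Therefore the answer is parallel.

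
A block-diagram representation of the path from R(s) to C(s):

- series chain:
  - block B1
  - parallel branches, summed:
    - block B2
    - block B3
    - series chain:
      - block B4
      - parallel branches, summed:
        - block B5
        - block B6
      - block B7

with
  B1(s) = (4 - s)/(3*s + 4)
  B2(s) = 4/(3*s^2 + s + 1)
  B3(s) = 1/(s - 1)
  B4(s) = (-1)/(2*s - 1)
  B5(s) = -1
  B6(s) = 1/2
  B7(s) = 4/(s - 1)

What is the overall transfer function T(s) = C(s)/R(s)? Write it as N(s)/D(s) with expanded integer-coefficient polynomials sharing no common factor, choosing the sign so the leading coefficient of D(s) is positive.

Answer: (-6*s^4 + 11*s^3 + 61*s^2 - 41*s + 20)/(18*s^5 + 3*s^4 - 22*s^3 + 2*s^2 - 5*s + 4)

Working:
(1) combine B5, B6 in parallel: (-1)/2
(2) series reduction of B4, (B5+B6), B7: 2/(2*s^2 - 3*s + 1)
(3) sum the parallel branches B2, B3, (B4*(B5+B6)*B7): (6*s^3 + 13*s^2 - 9*s + 5)/(6*s^4 - 7*s^3 + 2*s^2 - 2*s + 1)
(4) combine B1, (B2+B3+(B4*(B5+B6)*B7)) in series - this is the overall T(s), already in the required normalized form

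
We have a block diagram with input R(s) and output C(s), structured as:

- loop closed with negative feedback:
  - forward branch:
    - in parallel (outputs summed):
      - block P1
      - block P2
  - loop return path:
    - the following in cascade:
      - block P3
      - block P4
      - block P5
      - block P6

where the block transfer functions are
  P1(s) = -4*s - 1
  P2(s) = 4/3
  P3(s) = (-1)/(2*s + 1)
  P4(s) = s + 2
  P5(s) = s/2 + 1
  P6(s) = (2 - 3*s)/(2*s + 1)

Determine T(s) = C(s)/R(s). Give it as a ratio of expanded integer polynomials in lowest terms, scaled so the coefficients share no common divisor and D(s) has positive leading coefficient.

The answer is (96*s^3 + 88*s^2 + 16*s - 2)/(36*s^4 + 117*s^3 + 14*s^2 - 124*s + 2).

Reasoning:
Step 1 - sum the parallel branches P1, P2 = 1/3 - 4*s
Step 2 - multiply P3, P4, P5, P6 (series) = (3*s^3 + 10*s^2 + 4*s - 8)/(8*s^2 + 8*s + 2)
Step 3 - close the feedback loop around (P1+P2), (P3*P4*P5*P6); the result is T(s) itself (integer coefficients, no common factor, positive leading denominator coefficient)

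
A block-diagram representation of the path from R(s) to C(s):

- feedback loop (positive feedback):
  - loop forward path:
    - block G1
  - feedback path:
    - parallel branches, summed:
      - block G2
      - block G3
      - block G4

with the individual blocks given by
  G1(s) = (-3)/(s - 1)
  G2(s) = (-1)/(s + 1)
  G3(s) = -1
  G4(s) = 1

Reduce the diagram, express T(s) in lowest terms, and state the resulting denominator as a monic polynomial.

1. add G2, G3, G4 (parallel) -> (-1)/(s + 1)
2. reduce the feedback loop with forward G1 and return (G2+G3+G4) -> (-3*s - 3)/(s^2 - 4)
That last expression is T(s), already simplified, and its denominator is already monic.

Answer: s^2 - 4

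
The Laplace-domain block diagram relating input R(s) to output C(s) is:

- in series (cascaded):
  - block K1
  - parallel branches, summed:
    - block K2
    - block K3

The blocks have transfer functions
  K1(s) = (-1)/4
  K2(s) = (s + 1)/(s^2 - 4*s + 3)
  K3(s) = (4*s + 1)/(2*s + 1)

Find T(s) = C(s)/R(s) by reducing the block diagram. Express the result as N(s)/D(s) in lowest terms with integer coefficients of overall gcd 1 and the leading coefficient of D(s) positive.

[1] add K2, K3 (parallel) -> (4*s^3 - 13*s^2 + 11*s + 4)/(2*s^3 - 7*s^2 + 2*s + 3)
[2] series reduction of K1, (K2+K3): this yields T(s), and no further normalization is needed

Final answer: (-4*s^3 + 13*s^2 - 11*s - 4)/(8*s^3 - 28*s^2 + 8*s + 12)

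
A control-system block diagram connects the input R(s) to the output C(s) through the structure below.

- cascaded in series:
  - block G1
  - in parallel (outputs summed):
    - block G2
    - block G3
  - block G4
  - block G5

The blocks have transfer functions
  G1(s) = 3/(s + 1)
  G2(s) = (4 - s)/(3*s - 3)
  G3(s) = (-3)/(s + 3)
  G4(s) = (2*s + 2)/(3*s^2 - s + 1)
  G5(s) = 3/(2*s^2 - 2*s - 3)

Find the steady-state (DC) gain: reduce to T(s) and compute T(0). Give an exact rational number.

[1] reduce the parallel group G2, G3 = (-s^2 - 8*s + 21)/(3*s^2 + 6*s - 9)
[2] multiply G1, (G2+G3), G4, G5 (series) = (-6*s^2 - 48*s + 126)/(6*s^6 + 4*s^5 - 39*s^4 + 15*s^3 + 14*s^2 - 9*s + 9)
Evaluating the step-2 result (the overall T(s)) at s = 0 gives T(0) = 126/9 = 14.

Therefore the answer is 14.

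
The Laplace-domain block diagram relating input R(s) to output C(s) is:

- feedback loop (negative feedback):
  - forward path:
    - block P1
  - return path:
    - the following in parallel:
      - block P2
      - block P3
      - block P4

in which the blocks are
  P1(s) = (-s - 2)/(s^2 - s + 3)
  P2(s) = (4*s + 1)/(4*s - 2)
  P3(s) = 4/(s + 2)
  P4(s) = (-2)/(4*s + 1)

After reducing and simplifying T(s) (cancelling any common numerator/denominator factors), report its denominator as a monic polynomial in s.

Reducing step by step:

1. sum the parallel branches P2, P3, P4 gives (16*s^3 + 96*s^2 - 11*s + 2)/(16*s^3 + 28*s^2 - 10*s - 4)
2. reduce the feedback loop with forward P1 and return (P2+P3+P4) gives (-16*s^3 - 28*s^2 + 10*s + 4)/(16*s^4 - 36*s^3 - 46*s^2 + s - 8)
T(s) is the step-2 result (common factors already cancelled). Leading coefficient of the denominator: 16. Divide through by 16 for the monic polynomial.

Answer: s^4 - 9*s^3/4 - 23*s^2/8 + s/16 - 1/2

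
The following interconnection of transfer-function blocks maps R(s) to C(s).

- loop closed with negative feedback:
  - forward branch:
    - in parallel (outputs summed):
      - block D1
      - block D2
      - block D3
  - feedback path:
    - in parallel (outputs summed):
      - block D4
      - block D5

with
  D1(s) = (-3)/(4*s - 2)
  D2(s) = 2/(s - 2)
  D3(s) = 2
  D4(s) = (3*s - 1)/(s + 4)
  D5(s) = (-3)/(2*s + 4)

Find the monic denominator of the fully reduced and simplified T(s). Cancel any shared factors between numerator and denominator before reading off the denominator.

The answer is s^4 - 3*s^3/28 - 221*s^2/56 + 99*s/28 - 12/7.

Reasoning:
[1] combine D1, D2, D3 in parallel: (8*s^2 - 15*s + 10)/(4*s^2 - 10*s + 4)
[2] parallel reduction of D4, D5: (6*s^2 + 7*s - 16)/(2*s^2 + 12*s + 16)
[3] close the feedback loop around (D1+D2+D3), (D4+D5): (16*s^4 + 66*s^3 - 32*s^2 - 120*s + 160)/(56*s^4 - 6*s^3 - 221*s^2 + 198*s - 96)
T(s) is the step-3 result (common factors already cancelled). Leading coefficient of the denominator: 56. Divide through by 56 for the monic polynomial.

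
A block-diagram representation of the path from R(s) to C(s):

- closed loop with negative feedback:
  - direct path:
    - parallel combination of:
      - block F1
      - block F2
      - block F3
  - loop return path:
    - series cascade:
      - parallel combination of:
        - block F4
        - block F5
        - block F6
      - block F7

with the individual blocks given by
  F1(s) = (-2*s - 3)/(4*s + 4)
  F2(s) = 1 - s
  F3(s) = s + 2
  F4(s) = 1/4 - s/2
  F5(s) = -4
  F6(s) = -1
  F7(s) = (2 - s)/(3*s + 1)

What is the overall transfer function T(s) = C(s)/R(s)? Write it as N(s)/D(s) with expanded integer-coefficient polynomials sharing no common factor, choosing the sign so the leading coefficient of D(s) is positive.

Answer: (120*s^2 + 148*s + 36)/(20*s^3 + 216*s^2 - 181*s - 326)

Working:
Step 1: reduce the parallel group F1, F2, F3; result (10*s + 9)/(4*s + 4)
Step 2: combine F4, F5, F6 in parallel; result -s/2 - 19/4
Step 3: combine (F4+F5+F6), F7 in series; result (2*s^2 + 15*s - 38)/(12*s + 4)
Step 4: collapse the loop ((F1+F2+F3) forward, ((F4+F5+F6)*F7) return); the result is T(s) itself (integer coefficients, no common factor, positive leading denominator coefficient)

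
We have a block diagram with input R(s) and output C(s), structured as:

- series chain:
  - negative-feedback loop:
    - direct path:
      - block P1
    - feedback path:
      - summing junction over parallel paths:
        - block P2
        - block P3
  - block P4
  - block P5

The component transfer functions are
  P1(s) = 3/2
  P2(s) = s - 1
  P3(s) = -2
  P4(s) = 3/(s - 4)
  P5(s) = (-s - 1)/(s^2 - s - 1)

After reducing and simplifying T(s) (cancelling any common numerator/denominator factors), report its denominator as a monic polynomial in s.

First reduce the diagram to T(s).

1. reduce the parallel group P2, P3: s - 3
2. apply the feedback formula to P1, (P2+P3): 3/(3*s - 7)
3. cascade [P1/(1+P1*(P2+P3))], P4, P5: (-9*s - 9)/(3*s^4 - 22*s^3 + 44*s^2 - 9*s - 28)
No further cancellation is possible in the step-3 result, so that is T(s). Its denominator becomes monic after dividing by the leading coefficient 3.

Answer: s^4 - 22*s^3/3 + 44*s^2/3 - 3*s - 28/3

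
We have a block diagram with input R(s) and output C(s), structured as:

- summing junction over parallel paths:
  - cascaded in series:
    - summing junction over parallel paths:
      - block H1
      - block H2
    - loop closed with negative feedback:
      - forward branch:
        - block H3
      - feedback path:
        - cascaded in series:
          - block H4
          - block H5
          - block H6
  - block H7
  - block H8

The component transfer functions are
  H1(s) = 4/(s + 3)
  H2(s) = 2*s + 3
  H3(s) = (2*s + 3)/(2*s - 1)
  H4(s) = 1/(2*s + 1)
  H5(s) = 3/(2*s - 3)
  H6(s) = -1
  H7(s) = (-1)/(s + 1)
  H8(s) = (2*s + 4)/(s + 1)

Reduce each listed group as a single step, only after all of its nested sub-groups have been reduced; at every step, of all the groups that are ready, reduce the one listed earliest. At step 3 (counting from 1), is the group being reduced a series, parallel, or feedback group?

Reducing step by step:

Step 1: sum the parallel branches H1, H2
Step 2: cascade H4, H5, H6
Step 3: collapse the loop (H3 forward, (H4*H5*H6) return)
Step 4: multiply (H1+H2), [H3/(1+H3*(H4*H5*H6))] (series)
Step 5: sum the parallel branches ((H1+H2)*[H3/(1+H3*(H4*H5*H6))]), H7, H8
The group at step 3 is a feedback group.

Answer: feedback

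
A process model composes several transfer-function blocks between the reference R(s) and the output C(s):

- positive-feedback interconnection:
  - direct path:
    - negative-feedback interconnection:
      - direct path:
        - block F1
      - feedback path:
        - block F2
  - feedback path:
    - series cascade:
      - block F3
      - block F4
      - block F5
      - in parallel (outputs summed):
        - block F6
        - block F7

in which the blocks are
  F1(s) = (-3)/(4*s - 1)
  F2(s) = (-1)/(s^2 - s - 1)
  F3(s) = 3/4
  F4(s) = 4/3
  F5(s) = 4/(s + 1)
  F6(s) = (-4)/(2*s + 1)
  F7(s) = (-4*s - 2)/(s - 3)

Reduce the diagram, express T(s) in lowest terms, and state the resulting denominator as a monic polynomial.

The answer is s^6 - 11*s^5/4 - 119*s^4/8 - 3*s^3/8 + 387*s^2/8 + s/8 - 33/2.

Reasoning:
(1) close the feedback loop around F1, F2 gives (-3*s^2 + 3*s + 3)/(4*s^3 - 5*s^2 - 3*s + 4)
(2) combine F6, F7 in parallel gives (-8*s^2 - 12*s + 10)/(2*s^2 - 5*s - 3)
(3) cascade F3, F4, F5, (F6+F7) gives (-32*s^2 - 48*s + 40)/(2*s^3 - 3*s^2 - 8*s - 3)
(4) collapse the loop ([F1/(1+F1*F2)] forward, (F3*F4*F5*(F6+F7)) return) gives (-6*s^5 + 15*s^4 + 21*s^3 - 24*s^2 - 33*s - 9)/(8*s^6 - 22*s^5 - 119*s^4 - 3*s^3 + 387*s^2 + s - 132)
That last expression is T(s), already simplified. Scaling its denominator by 1/8 (the reciprocal of the leading coefficient) yields the monic denominator.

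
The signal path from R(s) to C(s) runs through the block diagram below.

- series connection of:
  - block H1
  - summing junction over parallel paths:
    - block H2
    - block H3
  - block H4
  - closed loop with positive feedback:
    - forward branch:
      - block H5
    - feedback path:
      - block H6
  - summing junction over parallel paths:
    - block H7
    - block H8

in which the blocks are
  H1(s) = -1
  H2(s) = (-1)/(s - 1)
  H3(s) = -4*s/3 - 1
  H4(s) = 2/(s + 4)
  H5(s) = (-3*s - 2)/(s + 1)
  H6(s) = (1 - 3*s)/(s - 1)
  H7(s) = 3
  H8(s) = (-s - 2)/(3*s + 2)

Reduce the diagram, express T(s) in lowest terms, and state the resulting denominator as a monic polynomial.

Answer: s^3 + 35*s^2/8 + 11*s/8 - 1/2

Working:
Step 1: add H2, H3 (parallel); result (-4*s^2 + s)/(3*s - 3)
Step 2: feedback reduction of H5, H6; result (3*s^2 - s - 2)/(8*s^2 + 3*s - 1)
Step 3: parallel reduction of H7, H8; result (8*s + 4)/(3*s + 2)
Step 4: cascade H1, (H2+H3), H4, [H5/(1-H5*H6)], (H7+H8); result (64*s^3 + 16*s^2 - 8*s)/(24*s^3 + 105*s^2 + 33*s - 12)
Step 4 gives the fully reduced T(s), with no common factor left to cancel. The denominator's leading coefficient is 24, so divide each of its coefficients by 24 to get the monic form.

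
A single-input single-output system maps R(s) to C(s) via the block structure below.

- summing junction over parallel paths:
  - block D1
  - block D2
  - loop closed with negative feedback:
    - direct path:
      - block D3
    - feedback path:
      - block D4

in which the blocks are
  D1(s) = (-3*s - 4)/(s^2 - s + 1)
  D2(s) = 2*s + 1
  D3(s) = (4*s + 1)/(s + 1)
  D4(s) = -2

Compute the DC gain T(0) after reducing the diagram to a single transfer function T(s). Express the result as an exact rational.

The answer is -4.

Reasoning:
[1] reduce the feedback loop with forward D3 and return D4 gives (-4*s - 1)/(7*s + 1)
[2] sum the parallel branches D1, D2, [D3/(1+D3*D4)] gives (14*s^4 - 9*s^3 - 12*s^2 - 26*s - 4)/(7*s^3 - 6*s^2 + 6*s + 1)
Evaluating the step-2 result (the overall T(s)) at s = 0 gives T(0) = -4/1 = -4.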